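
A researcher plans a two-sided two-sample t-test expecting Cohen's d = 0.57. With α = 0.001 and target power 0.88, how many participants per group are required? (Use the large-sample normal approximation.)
n = 123 per group

Sample size formula (two-sample t-test, normal approximation):
n = 2 · ((z_{α/2} + z_β) / d)²

z_{α/2} = 3.291 (for α = 0.001, two-sided)
z_β = 1.175 (for power = 0.88)
d = 0.57

n = 2 · ((3.291 + 1.175) / 0.57)²
n = 2 · (7.835)²
n ≈ 122.77
Round up to the next whole number: n = 123 per group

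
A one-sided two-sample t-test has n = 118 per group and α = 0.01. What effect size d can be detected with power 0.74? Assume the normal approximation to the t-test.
d ≈ 0.39

Minimum detectable effect (two-sample t-test, normal approximation):
d = (z_α + z_β) / √(n/2)
d = (2.326 + 0.643) / √(118/2)
d = 2.970 / 7.681
d ≈ 0.39

By Cohen's convention (0.2 small / 0.5 medium / 0.8 large): small effect.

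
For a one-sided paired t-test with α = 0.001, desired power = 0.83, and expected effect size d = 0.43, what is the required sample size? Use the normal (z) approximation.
n = 89 pairs

Sample size formula (paired t-test, normal approximation):
n = ((z_α + z_β) / d)²

z_α = 3.090 (for α = 0.001, one-sided)
z_β = 0.954 (for power = 0.83)
d = 0.43

n = ((3.090 + 0.954) / 0.43)²
n = (9.405)²
n ≈ 88.45
Round up to the next whole number: n = 89 pairs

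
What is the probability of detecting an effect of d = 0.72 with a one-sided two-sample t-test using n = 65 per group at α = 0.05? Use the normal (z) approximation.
Power ≈ 0.99

Power calculation (two-sample t-test, normal approximation):
z_β = d · √(n/2) - z_α
z_β = 0.72 · √(65/2) - 1.645
z_β = 0.72 · 5.701 - 1.645
z_β = 2.460

Power = Φ(z_β) = Φ(2.460) ≈ 0.993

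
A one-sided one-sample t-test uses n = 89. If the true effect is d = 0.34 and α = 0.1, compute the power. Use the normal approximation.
Power ≈ 0.97

Power calculation (one-sample t-test, normal approximation):
z_β = d · √n - z_α
z_β = 0.34 · √89 - 1.282
z_β = 0.34 · 9.434 - 1.282
z_β = 1.926

Power = Φ(z_β) = Φ(1.926) ≈ 0.973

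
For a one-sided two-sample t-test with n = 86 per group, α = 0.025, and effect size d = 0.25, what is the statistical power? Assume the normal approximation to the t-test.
Power ≈ 0.37

Power calculation (two-sample t-test, normal approximation):
z_β = d · √(n/2) - z_α
z_β = 0.25 · √(86/2) - 1.960
z_β = 0.25 · 6.557 - 1.960
z_β = -0.321

Power = Φ(z_β) = Φ(-0.321) ≈ 0.374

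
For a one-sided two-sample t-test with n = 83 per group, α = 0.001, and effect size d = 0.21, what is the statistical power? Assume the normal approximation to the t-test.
Power ≈ 0.04

Power calculation (two-sample t-test, normal approximation):
z_β = d · √(n/2) - z_α
z_β = 0.21 · √(83/2) - 3.090
z_β = 0.21 · 6.442 - 3.090
z_β = -1.737

Power = Φ(z_β) = Φ(-1.737) ≈ 0.041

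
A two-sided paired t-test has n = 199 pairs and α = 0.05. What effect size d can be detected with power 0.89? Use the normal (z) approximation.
d ≈ 0.23

Minimum detectable effect (paired t-test, normal approximation):
d = (z_{α/2} + z_β) / √n
d = (1.960 + 1.227) / √199
d = 3.186 / 14.107
d ≈ 0.23

By Cohen's convention (0.2 small / 0.5 medium / 0.8 large): small effect.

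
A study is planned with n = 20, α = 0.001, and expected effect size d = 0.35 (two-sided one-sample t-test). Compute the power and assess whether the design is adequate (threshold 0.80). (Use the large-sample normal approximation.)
Power ≈ 0.04; the study is underpowered (power < 0.80)

Power calculation (one-sample t-test, normal approximation):
z_β = d · √n - z_{α/2}
z_β = 0.35 · √20 - 3.291
z_β = 0.35 · 4.472 - 3.291
z_β = -1.725

Power = Φ(z_β) = Φ(-1.725) ≈ 0.042

Effect size d = 0.35 is small by Cohen's convention (0.2/0.5/0.8).

Threshold: power ≥ 0.80 is conventionally adequate.
Power ≈ 0.04 → the study is underpowered (power < 0.80).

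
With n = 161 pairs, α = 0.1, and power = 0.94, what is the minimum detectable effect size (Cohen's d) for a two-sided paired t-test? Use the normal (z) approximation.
d ≈ 0.25

Minimum detectable effect (paired t-test, normal approximation):
d = (z_{α/2} + z_β) / √n
d = (1.645 + 1.555) / √161
d = 3.200 / 12.689
d ≈ 0.25

By Cohen's convention (0.2 small / 0.5 medium / 0.8 large): small effect.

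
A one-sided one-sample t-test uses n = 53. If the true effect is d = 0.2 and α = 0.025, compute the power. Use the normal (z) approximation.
Power ≈ 0.31

Power calculation (one-sample t-test, normal approximation):
z_β = d · √n - z_α
z_β = 0.2 · √53 - 1.960
z_β = 0.2 · 7.280 - 1.960
z_β = -0.504

Power = Φ(z_β) = Φ(-0.504) ≈ 0.307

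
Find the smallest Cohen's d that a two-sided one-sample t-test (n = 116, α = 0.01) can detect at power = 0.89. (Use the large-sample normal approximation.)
d ≈ 0.35

Minimum detectable effect (one-sample t-test, normal approximation):
d = (z_{α/2} + z_β) / √n
d = (2.576 + 1.227) / √116
d = 3.802 / 10.770
d ≈ 0.35

By Cohen's convention (0.2 small / 0.5 medium / 0.8 large): small effect.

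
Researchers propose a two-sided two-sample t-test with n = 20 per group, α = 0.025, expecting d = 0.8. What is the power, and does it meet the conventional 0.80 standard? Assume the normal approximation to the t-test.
Power ≈ 0.61; the study is underpowered (power < 0.80)

Power calculation (two-sample t-test, normal approximation):
z_β = d · √(n/2) - z_{α/2}
z_β = 0.8 · √(20/2) - 2.241
z_β = 0.8 · 3.162 - 2.241
z_β = 0.288

Power = Φ(z_β) = Φ(0.288) ≈ 0.613

Effect size d = 0.8 is large by Cohen's convention (0.2/0.5/0.8).

Threshold: power ≥ 0.80 is conventionally adequate.
Power ≈ 0.61 → the study is underpowered (power < 0.80).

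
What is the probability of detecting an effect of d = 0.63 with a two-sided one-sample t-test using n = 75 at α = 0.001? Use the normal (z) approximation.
Power ≈ 0.98

Power calculation (one-sample t-test, normal approximation):
z_β = d · √n - z_{α/2}
z_β = 0.63 · √75 - 3.291
z_β = 0.63 · 8.660 - 3.291
z_β = 2.165

Power = Φ(z_β) = Φ(2.165) ≈ 0.985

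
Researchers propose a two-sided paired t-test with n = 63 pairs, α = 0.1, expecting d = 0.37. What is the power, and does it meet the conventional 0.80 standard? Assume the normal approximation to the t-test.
Power ≈ 0.90; the study is adequately powered (power ≥ 0.80)

Power calculation (paired t-test, normal approximation):
z_β = d · √n - z_{α/2}
z_β = 0.37 · √63 - 1.645
z_β = 0.37 · 7.937 - 1.645
z_β = 1.292

Power = Φ(z_β) = Φ(1.292) ≈ 0.902

Effect size d = 0.37 is small by Cohen's convention (0.2/0.5/0.8).

Threshold: power ≥ 0.80 is conventionally adequate.
Power ≈ 0.90 → the study is adequately powered (power ≥ 0.80).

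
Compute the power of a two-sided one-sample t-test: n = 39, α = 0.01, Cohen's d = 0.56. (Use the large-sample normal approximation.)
Power ≈ 0.82

Power calculation (one-sample t-test, normal approximation):
z_β = d · √n - z_{α/2}
z_β = 0.56 · √39 - 2.576
z_β = 0.56 · 6.245 - 2.576
z_β = 0.921

Power = Φ(z_β) = Φ(0.921) ≈ 0.822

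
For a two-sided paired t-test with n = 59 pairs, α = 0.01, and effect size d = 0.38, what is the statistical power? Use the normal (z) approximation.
Power ≈ 0.63

Power calculation (paired t-test, normal approximation):
z_β = d · √n - z_{α/2}
z_β = 0.38 · √59 - 2.576
z_β = 0.38 · 7.681 - 2.576
z_β = 0.343

Power = Φ(z_β) = Φ(0.343) ≈ 0.634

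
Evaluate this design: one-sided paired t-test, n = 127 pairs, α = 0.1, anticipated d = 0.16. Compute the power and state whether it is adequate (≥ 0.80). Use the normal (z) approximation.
Power ≈ 0.70; the study is underpowered (power < 0.80)

Power calculation (paired t-test, normal approximation):
z_β = d · √n - z_α
z_β = 0.16 · √127 - 1.282
z_β = 0.16 · 11.269 - 1.282
z_β = 0.522

Power = Φ(z_β) = Φ(0.522) ≈ 0.699

Effect size d = 0.16 is very small by Cohen's convention (0.2/0.5/0.8).

Threshold: power ≥ 0.80 is conventionally adequate.
Power ≈ 0.70 → the study is underpowered (power < 0.80).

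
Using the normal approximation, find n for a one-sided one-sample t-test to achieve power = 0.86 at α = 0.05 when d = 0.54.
n = 26

Sample size formula (one-sample t-test, normal approximation):
n = ((z_α + z_β) / d)²

z_α = 1.645 (for α = 0.05, one-sided)
z_β = 1.080 (for power = 0.86)
d = 0.54

n = ((1.645 + 1.080) / 0.54)²
n = (5.046)²
n ≈ 25.46
Round up to the next whole number: n = 26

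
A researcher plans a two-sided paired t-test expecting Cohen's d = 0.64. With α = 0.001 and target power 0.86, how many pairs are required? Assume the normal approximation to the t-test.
n = 47 pairs

Sample size formula (paired t-test, normal approximation):
n = ((z_{α/2} + z_β) / d)²

z_{α/2} = 3.291 (for α = 0.001, two-sided)
z_β = 1.080 (for power = 0.86)
d = 0.64

n = ((3.291 + 1.080) / 0.64)²
n = (6.830)²
n ≈ 46.65
Round up to the next whole number: n = 47 pairs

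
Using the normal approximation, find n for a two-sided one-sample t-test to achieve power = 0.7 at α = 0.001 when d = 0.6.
n = 41

Sample size formula (one-sample t-test, normal approximation):
n = ((z_{α/2} + z_β) / d)²

z_{α/2} = 3.291 (for α = 0.001, two-sided)
z_β = 0.524 (for power = 0.7)
d = 0.6

n = ((3.291 + 0.524) / 0.6)²
n = (6.358)²
n ≈ 40.42
Round up to the next whole number: n = 41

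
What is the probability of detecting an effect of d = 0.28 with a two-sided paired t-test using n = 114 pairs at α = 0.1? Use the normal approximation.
Power ≈ 0.91

Power calculation (paired t-test, normal approximation):
z_β = d · √n - z_{α/2}
z_β = 0.28 · √114 - 1.645
z_β = 0.28 · 10.677 - 1.645
z_β = 1.345

Power = Φ(z_β) = Φ(1.345) ≈ 0.911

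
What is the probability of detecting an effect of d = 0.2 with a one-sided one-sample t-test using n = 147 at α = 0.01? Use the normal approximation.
Power ≈ 0.54

Power calculation (one-sample t-test, normal approximation):
z_β = d · √n - z_α
z_β = 0.2 · √147 - 2.326
z_β = 0.2 · 12.124 - 2.326
z_β = 0.099

Power = Φ(z_β) = Φ(0.099) ≈ 0.539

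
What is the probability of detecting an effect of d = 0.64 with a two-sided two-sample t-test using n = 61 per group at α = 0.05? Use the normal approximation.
Power ≈ 0.94

Power calculation (two-sample t-test, normal approximation):
z_β = d · √(n/2) - z_{α/2}
z_β = 0.64 · √(61/2) - 1.960
z_β = 0.64 · 5.523 - 1.960
z_β = 1.575

Power = Φ(z_β) = Φ(1.575) ≈ 0.942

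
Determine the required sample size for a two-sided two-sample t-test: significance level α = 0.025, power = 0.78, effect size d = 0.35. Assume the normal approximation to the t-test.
n = 149 per group

Sample size formula (two-sample t-test, normal approximation):
n = 2 · ((z_{α/2} + z_β) / d)²

z_{α/2} = 2.241 (for α = 0.025, two-sided)
z_β = 0.772 (for power = 0.78)
d = 0.35

n = 2 · ((2.241 + 0.772) / 0.35)²
n = 2 · (8.609)²
n ≈ 148.23
Round up to the next whole number: n = 149 per group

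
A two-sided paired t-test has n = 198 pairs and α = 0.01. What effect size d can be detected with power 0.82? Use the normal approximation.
d ≈ 0.25

Minimum detectable effect (paired t-test, normal approximation):
d = (z_{α/2} + z_β) / √n
d = (2.576 + 0.915) / √198
d = 3.491 / 14.071
d ≈ 0.25

By Cohen's convention (0.2 small / 0.5 medium / 0.8 large): small effect.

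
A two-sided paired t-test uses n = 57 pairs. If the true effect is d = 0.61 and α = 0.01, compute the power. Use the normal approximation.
Power ≈ 0.98

Power calculation (paired t-test, normal approximation):
z_β = d · √n - z_{α/2}
z_β = 0.61 · √57 - 2.576
z_β = 0.61 · 7.550 - 2.576
z_β = 2.030

Power = Φ(z_β) = Φ(2.030) ≈ 0.979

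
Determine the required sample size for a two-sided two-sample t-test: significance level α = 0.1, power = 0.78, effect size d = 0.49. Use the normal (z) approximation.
n = 49 per group

Sample size formula (two-sample t-test, normal approximation):
n = 2 · ((z_{α/2} + z_β) / d)²

z_{α/2} = 1.645 (for α = 0.1, two-sided)
z_β = 0.772 (for power = 0.78)
d = 0.49

n = 2 · ((1.645 + 0.772) / 0.49)²
n = 2 · (4.933)²
n ≈ 48.67
Round up to the next whole number: n = 49 per group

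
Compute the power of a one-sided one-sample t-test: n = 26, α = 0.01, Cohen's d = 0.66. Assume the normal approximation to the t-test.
Power ≈ 0.85

Power calculation (one-sample t-test, normal approximation):
z_β = d · √n - z_α
z_β = 0.66 · √26 - 2.326
z_β = 0.66 · 5.099 - 2.326
z_β = 1.039

Power = Φ(z_β) = Φ(1.039) ≈ 0.851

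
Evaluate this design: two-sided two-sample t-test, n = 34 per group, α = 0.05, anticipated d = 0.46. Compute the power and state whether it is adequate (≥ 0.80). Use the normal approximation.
Power ≈ 0.47; the study is underpowered (power < 0.80)

Power calculation (two-sample t-test, normal approximation):
z_β = d · √(n/2) - z_{α/2}
z_β = 0.46 · √(34/2) - 1.960
z_β = 0.46 · 4.123 - 1.960
z_β = -0.063

Power = Φ(z_β) = Φ(-0.063) ≈ 0.475

Effect size d = 0.46 is small by Cohen's convention (0.2/0.5/0.8).

Threshold: power ≥ 0.80 is conventionally adequate.
Power ≈ 0.47 → the study is underpowered (power < 0.80).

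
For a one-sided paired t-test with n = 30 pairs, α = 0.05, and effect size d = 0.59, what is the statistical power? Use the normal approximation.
Power ≈ 0.94

Power calculation (paired t-test, normal approximation):
z_β = d · √n - z_α
z_β = 0.59 · √30 - 1.645
z_β = 0.59 · 5.477 - 1.645
z_β = 1.587

Power = Φ(z_β) = Φ(1.587) ≈ 0.944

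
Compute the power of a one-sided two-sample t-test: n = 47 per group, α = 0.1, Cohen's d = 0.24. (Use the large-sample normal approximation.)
Power ≈ 0.45

Power calculation (two-sample t-test, normal approximation):
z_β = d · √(n/2) - z_α
z_β = 0.24 · √(47/2) - 1.282
z_β = 0.24 · 4.848 - 1.282
z_β = -0.118

Power = Φ(z_β) = Φ(-0.118) ≈ 0.453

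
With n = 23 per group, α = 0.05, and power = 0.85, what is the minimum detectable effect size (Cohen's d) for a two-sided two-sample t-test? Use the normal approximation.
d ≈ 0.88

Minimum detectable effect (two-sample t-test, normal approximation):
d = (z_{α/2} + z_β) / √(n/2)
d = (1.960 + 1.036) / √(23/2)
d = 2.996 / 3.391
d ≈ 0.88

By Cohen's convention (0.2 small / 0.5 medium / 0.8 large): large effect.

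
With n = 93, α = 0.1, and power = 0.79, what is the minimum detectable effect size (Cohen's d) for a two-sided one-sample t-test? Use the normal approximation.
d ≈ 0.25

Minimum detectable effect (one-sample t-test, normal approximation):
d = (z_{α/2} + z_β) / √n
d = (1.645 + 0.806) / √93
d = 2.451 / 9.644
d ≈ 0.25

By Cohen's convention (0.2 small / 0.5 medium / 0.8 large): small effect.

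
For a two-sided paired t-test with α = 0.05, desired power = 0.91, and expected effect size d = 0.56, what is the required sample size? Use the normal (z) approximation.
n = 35 pairs

Sample size formula (paired t-test, normal approximation):
n = ((z_{α/2} + z_β) / d)²

z_{α/2} = 1.960 (for α = 0.05, two-sided)
z_β = 1.341 (for power = 0.91)
d = 0.56

n = ((1.960 + 1.341) / 0.56)²
n = (5.895)²
n ≈ 34.75
Round up to the next whole number: n = 35 pairs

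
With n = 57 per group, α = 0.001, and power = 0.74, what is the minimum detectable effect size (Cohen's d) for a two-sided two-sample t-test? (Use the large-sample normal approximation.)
d ≈ 0.74

Minimum detectable effect (two-sample t-test, normal approximation):
d = (z_{α/2} + z_β) / √(n/2)
d = (3.291 + 0.643) / √(57/2)
d = 3.934 / 5.339
d ≈ 0.74

By Cohen's convention (0.2 small / 0.5 medium / 0.8 large): medium effect.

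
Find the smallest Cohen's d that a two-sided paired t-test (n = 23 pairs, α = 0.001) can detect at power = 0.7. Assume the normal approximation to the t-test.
d ≈ 0.80

Minimum detectable effect (paired t-test, normal approximation):
d = (z_{α/2} + z_β) / √n
d = (3.291 + 0.524) / √23
d = 3.815 / 4.796
d ≈ 0.80

By Cohen's convention (0.2 small / 0.5 medium / 0.8 large): large effect.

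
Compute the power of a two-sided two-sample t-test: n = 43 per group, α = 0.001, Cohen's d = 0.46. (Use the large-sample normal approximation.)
Power ≈ 0.12

Power calculation (two-sample t-test, normal approximation):
z_β = d · √(n/2) - z_{α/2}
z_β = 0.46 · √(43/2) - 3.291
z_β = 0.46 · 4.637 - 3.291
z_β = -1.158

Power = Φ(z_β) = Φ(-1.158) ≈ 0.124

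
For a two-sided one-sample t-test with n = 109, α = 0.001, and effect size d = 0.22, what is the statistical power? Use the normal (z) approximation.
Power ≈ 0.16

Power calculation (one-sample t-test, normal approximation):
z_β = d · √n - z_{α/2}
z_β = 0.22 · √109 - 3.291
z_β = 0.22 · 10.440 - 3.291
z_β = -0.994

Power = Φ(z_β) = Φ(-0.994) ≈ 0.160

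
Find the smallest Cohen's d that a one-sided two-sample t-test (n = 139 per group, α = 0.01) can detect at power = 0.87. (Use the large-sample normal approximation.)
d ≈ 0.41

Minimum detectable effect (two-sample t-test, normal approximation):
d = (z_α + z_β) / √(n/2)
d = (2.326 + 1.126) / √(139/2)
d = 3.453 / 8.337
d ≈ 0.41

By Cohen's convention (0.2 small / 0.5 medium / 0.8 large): small effect.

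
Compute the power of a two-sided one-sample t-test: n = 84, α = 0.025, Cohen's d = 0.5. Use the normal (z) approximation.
Power ≈ 0.99

Power calculation (one-sample t-test, normal approximation):
z_β = d · √n - z_{α/2}
z_β = 0.5 · √84 - 2.241
z_β = 0.5 · 9.165 - 2.241
z_β = 2.341

Power = Φ(z_β) = Φ(2.341) ≈ 0.990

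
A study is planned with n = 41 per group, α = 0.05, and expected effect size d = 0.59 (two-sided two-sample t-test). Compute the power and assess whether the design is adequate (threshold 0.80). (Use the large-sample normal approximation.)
Power ≈ 0.76; the study is underpowered (power < 0.80)

Power calculation (two-sample t-test, normal approximation):
z_β = d · √(n/2) - z_{α/2}
z_β = 0.59 · √(41/2) - 1.960
z_β = 0.59 · 4.528 - 1.960
z_β = 0.711

Power = Φ(z_β) = Φ(0.711) ≈ 0.762

Effect size d = 0.59 is medium by Cohen's convention (0.2/0.5/0.8).

Threshold: power ≥ 0.80 is conventionally adequate.
Power ≈ 0.76 → the study is underpowered (power < 0.80).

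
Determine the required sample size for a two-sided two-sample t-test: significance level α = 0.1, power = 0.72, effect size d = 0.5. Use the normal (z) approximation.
n = 40 per group

Sample size formula (two-sample t-test, normal approximation):
n = 2 · ((z_{α/2} + z_β) / d)²

z_{α/2} = 1.645 (for α = 0.1, two-sided)
z_β = 0.583 (for power = 0.72)
d = 0.5

n = 2 · ((1.645 + 0.583) / 0.5)²
n = 2 · (4.456)²
n ≈ 39.71
Round up to the next whole number: n = 40 per group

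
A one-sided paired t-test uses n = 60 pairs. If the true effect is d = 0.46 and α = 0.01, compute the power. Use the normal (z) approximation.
Power ≈ 0.89

Power calculation (paired t-test, normal approximation):
z_β = d · √n - z_α
z_β = 0.46 · √60 - 2.326
z_β = 0.46 · 7.746 - 2.326
z_β = 1.237

Power = Φ(z_β) = Φ(1.237) ≈ 0.892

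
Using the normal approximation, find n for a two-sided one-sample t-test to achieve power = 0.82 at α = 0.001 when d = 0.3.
n = 197

Sample size formula (one-sample t-test, normal approximation):
n = ((z_{α/2} + z_β) / d)²

z_{α/2} = 3.291 (for α = 0.001, two-sided)
z_β = 0.915 (for power = 0.82)
d = 0.3

n = ((3.291 + 0.915) / 0.3)²
n = (14.020)²
n ≈ 196.56
Round up to the next whole number: n = 197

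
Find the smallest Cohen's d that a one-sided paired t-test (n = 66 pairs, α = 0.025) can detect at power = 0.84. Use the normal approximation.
d ≈ 0.36

Minimum detectable effect (paired t-test, normal approximation):
d = (z_α + z_β) / √n
d = (1.960 + 0.994) / √66
d = 2.954 / 8.124
d ≈ 0.36

By Cohen's convention (0.2 small / 0.5 medium / 0.8 large): small effect.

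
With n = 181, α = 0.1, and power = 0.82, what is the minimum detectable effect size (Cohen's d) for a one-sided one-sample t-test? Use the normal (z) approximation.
d ≈ 0.16

Minimum detectable effect (one-sample t-test, normal approximation):
d = (z_α + z_β) / √n
d = (1.282 + 0.915) / √181
d = 2.197 / 13.454
d ≈ 0.16

By Cohen's convention (0.2 small / 0.5 medium / 0.8 large): very small effect.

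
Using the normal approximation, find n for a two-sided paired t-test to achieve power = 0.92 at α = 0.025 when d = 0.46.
n = 63 pairs

Sample size formula (paired t-test, normal approximation):
n = ((z_{α/2} + z_β) / d)²

z_{α/2} = 2.241 (for α = 0.025, two-sided)
z_β = 1.405 (for power = 0.92)
d = 0.46

n = ((2.241 + 1.405) / 0.46)²
n = (7.926)²
n ≈ 62.82
Round up to the next whole number: n = 63 pairs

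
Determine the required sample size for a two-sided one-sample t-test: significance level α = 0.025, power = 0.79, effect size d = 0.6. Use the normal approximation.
n = 26

Sample size formula (one-sample t-test, normal approximation):
n = ((z_{α/2} + z_β) / d)²

z_{α/2} = 2.241 (for α = 0.025, two-sided)
z_β = 0.806 (for power = 0.79)
d = 0.6

n = ((2.241 + 0.806) / 0.6)²
n = (5.078)²
n ≈ 25.79
Round up to the next whole number: n = 26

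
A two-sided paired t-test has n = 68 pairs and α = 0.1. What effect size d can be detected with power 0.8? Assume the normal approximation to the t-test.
d ≈ 0.30

Minimum detectable effect (paired t-test, normal approximation):
d = (z_{α/2} + z_β) / √n
d = (1.645 + 0.842) / √68
d = 2.486 / 8.246
d ≈ 0.30

By Cohen's convention (0.2 small / 0.5 medium / 0.8 large): small effect.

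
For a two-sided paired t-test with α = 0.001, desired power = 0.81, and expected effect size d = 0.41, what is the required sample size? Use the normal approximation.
n = 104 pairs

Sample size formula (paired t-test, normal approximation):
n = ((z_{α/2} + z_β) / d)²

z_{α/2} = 3.291 (for α = 0.001, two-sided)
z_β = 0.878 (for power = 0.81)
d = 0.41

n = ((3.291 + 0.878) / 0.41)²
n = (10.168)²
n ≈ 103.39
Round up to the next whole number: n = 104 pairs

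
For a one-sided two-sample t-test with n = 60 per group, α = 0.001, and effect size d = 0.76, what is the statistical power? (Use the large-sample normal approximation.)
Power ≈ 0.86

Power calculation (two-sample t-test, normal approximation):
z_β = d · √(n/2) - z_α
z_β = 0.76 · √(60/2) - 3.090
z_β = 0.76 · 5.477 - 3.090
z_β = 1.072

Power = Φ(z_β) = Φ(1.072) ≈ 0.858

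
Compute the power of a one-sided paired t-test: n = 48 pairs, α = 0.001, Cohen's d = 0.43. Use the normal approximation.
Power ≈ 0.46

Power calculation (paired t-test, normal approximation):
z_β = d · √n - z_α
z_β = 0.43 · √48 - 3.090
z_β = 0.43 · 6.928 - 3.090
z_β = -0.111

Power = Φ(z_β) = Φ(-0.111) ≈ 0.456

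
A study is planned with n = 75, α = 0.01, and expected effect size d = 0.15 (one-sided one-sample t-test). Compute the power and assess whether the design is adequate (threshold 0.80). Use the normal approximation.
Power ≈ 0.15; the study is underpowered (power < 0.80)

Power calculation (one-sample t-test, normal approximation):
z_β = d · √n - z_α
z_β = 0.15 · √75 - 2.326
z_β = 0.15 · 8.660 - 2.326
z_β = -1.027

Power = Φ(z_β) = Φ(-1.027) ≈ 0.152

Effect size d = 0.15 is very small by Cohen's convention (0.2/0.5/0.8).

Threshold: power ≥ 0.80 is conventionally adequate.
Power ≈ 0.15 → the study is underpowered (power < 0.80).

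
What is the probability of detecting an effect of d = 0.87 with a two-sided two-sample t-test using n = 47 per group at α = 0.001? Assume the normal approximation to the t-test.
Power ≈ 0.82

Power calculation (two-sample t-test, normal approximation):
z_β = d · √(n/2) - z_{α/2}
z_β = 0.87 · √(47/2) - 3.291
z_β = 0.87 · 4.848 - 3.291
z_β = 0.927

Power = Φ(z_β) = Φ(0.927) ≈ 0.823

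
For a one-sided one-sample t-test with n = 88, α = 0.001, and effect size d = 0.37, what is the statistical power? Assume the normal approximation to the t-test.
Power ≈ 0.65

Power calculation (one-sample t-test, normal approximation):
z_β = d · √n - z_α
z_β = 0.37 · √88 - 3.090
z_β = 0.37 · 9.381 - 3.090
z_β = 0.381

Power = Φ(z_β) = Φ(0.381) ≈ 0.648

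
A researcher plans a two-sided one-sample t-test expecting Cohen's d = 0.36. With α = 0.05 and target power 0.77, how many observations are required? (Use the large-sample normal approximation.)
n = 57

Sample size formula (one-sample t-test, normal approximation):
n = ((z_{α/2} + z_β) / d)²

z_{α/2} = 1.960 (for α = 0.05, two-sided)
z_β = 0.739 (for power = 0.77)
d = 0.36

n = ((1.960 + 0.739) / 0.36)²
n = (7.497)²
n ≈ 56.21
Round up to the next whole number: n = 57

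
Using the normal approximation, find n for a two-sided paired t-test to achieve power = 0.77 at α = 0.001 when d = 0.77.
n = 28 pairs

Sample size formula (paired t-test, normal approximation):
n = ((z_{α/2} + z_β) / d)²

z_{α/2} = 3.291 (for α = 0.001, two-sided)
z_β = 0.739 (for power = 0.77)
d = 0.77

n = ((3.291 + 0.739) / 0.77)²
n = (5.234)²
n ≈ 27.39
Round up to the next whole number: n = 28 pairs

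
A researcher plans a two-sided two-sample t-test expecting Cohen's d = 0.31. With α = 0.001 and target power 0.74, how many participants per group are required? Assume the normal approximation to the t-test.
n = 323 per group

Sample size formula (two-sample t-test, normal approximation):
n = 2 · ((z_{α/2} + z_β) / d)²

z_{α/2} = 3.291 (for α = 0.001, two-sided)
z_β = 0.643 (for power = 0.74)
d = 0.31

n = 2 · ((3.291 + 0.643) / 0.31)²
n = 2 · (12.690)²
n ≈ 322.07
Round up to the next whole number: n = 323 per group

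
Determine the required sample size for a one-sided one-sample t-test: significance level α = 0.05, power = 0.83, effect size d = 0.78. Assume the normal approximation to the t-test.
n = 12

Sample size formula (one-sample t-test, normal approximation):
n = ((z_α + z_β) / d)²

z_α = 1.645 (for α = 0.05, one-sided)
z_β = 0.954 (for power = 0.83)
d = 0.78

n = ((1.645 + 0.954) / 0.78)²
n = (3.332)²
n ≈ 11.10
Round up to the next whole number: n = 12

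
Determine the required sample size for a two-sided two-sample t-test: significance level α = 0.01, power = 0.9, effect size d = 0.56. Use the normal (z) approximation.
n = 95 per group

Sample size formula (two-sample t-test, normal approximation):
n = 2 · ((z_{α/2} + z_β) / d)²

z_{α/2} = 2.576 (for α = 0.01, two-sided)
z_β = 1.282 (for power = 0.9)
d = 0.56

n = 2 · ((2.576 + 1.282) / 0.56)²
n = 2 · (6.889)²
n ≈ 94.92
Round up to the next whole number: n = 95 per group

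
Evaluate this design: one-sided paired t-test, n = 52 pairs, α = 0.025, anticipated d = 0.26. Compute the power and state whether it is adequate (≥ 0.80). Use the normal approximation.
Power ≈ 0.47; the study is underpowered (power < 0.80)

Power calculation (paired t-test, normal approximation):
z_β = d · √n - z_α
z_β = 0.26 · √52 - 1.960
z_β = 0.26 · 7.211 - 1.960
z_β = -0.085

Power = Φ(z_β) = Φ(-0.085) ≈ 0.466

Effect size d = 0.26 is small by Cohen's convention (0.2/0.5/0.8).

Threshold: power ≥ 0.80 is conventionally adequate.
Power ≈ 0.47 → the study is underpowered (power < 0.80).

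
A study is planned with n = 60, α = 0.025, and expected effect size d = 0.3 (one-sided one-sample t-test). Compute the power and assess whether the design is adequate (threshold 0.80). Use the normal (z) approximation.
Power ≈ 0.64; the study is underpowered (power < 0.80)

Power calculation (one-sample t-test, normal approximation):
z_β = d · √n - z_α
z_β = 0.3 · √60 - 1.960
z_β = 0.3 · 7.746 - 1.960
z_β = 0.364

Power = Φ(z_β) = Φ(0.364) ≈ 0.642

Effect size d = 0.3 is small by Cohen's convention (0.2/0.5/0.8).

Threshold: power ≥ 0.80 is conventionally adequate.
Power ≈ 0.64 → the study is underpowered (power < 0.80).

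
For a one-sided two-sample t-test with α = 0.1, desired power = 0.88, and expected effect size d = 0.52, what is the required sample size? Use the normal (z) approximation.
n = 45 per group

Sample size formula (two-sample t-test, normal approximation):
n = 2 · ((z_α + z_β) / d)²

z_α = 1.282 (for α = 0.1, one-sided)
z_β = 1.175 (for power = 0.88)
d = 0.52

n = 2 · ((1.282 + 1.175) / 0.52)²
n = 2 · (4.725)²
n ≈ 44.65
Round up to the next whole number: n = 45 per group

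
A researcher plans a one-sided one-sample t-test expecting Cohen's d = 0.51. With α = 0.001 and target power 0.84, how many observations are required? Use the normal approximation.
n = 65

Sample size formula (one-sample t-test, normal approximation):
n = ((z_α + z_β) / d)²

z_α = 3.090 (for α = 0.001, one-sided)
z_β = 0.994 (for power = 0.84)
d = 0.51

n = ((3.090 + 0.994) / 0.51)²
n = (8.008)²
n ≈ 64.13
Round up to the next whole number: n = 65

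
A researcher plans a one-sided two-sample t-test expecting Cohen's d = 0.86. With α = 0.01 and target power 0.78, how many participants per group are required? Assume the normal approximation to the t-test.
n = 26 per group

Sample size formula (two-sample t-test, normal approximation):
n = 2 · ((z_α + z_β) / d)²

z_α = 2.326 (for α = 0.01, one-sided)
z_β = 0.772 (for power = 0.78)
d = 0.86

n = 2 · ((2.326 + 0.772) / 0.86)²
n = 2 · (3.602)²
n ≈ 25.95
Round up to the next whole number: n = 26 per group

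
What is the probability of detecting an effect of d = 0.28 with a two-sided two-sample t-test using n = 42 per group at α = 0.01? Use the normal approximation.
Power ≈ 0.10

Power calculation (two-sample t-test, normal approximation):
z_β = d · √(n/2) - z_{α/2}
z_β = 0.28 · √(42/2) - 2.576
z_β = 0.28 · 4.583 - 2.576
z_β = -1.293

Power = Φ(z_β) = Φ(-1.293) ≈ 0.098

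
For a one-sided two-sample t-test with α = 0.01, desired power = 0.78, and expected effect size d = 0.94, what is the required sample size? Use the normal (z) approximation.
n = 22 per group

Sample size formula (two-sample t-test, normal approximation):
n = 2 · ((z_α + z_β) / d)²

z_α = 2.326 (for α = 0.01, one-sided)
z_β = 0.772 (for power = 0.78)
d = 0.94

n = 2 · ((2.326 + 0.772) / 0.94)²
n = 2 · (3.296)²
n ≈ 21.73
Round up to the next whole number: n = 22 per group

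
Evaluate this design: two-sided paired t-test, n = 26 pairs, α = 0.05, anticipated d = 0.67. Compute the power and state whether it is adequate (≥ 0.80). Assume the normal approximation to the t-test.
Power ≈ 0.93; the study is adequately powered (power ≥ 0.80)

Power calculation (paired t-test, normal approximation):
z_β = d · √n - z_{α/2}
z_β = 0.67 · √26 - 1.960
z_β = 0.67 · 5.099 - 1.960
z_β = 1.456

Power = Φ(z_β) = Φ(1.456) ≈ 0.927

Effect size d = 0.67 is medium by Cohen's convention (0.2/0.5/0.8).

Threshold: power ≥ 0.80 is conventionally adequate.
Power ≈ 0.93 → the study is adequately powered (power ≥ 0.80).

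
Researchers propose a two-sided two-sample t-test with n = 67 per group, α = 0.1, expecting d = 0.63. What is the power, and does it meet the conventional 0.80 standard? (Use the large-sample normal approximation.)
Power ≈ 0.98; the study is adequately powered (power ≥ 0.80)

Power calculation (two-sample t-test, normal approximation):
z_β = d · √(n/2) - z_{α/2}
z_β = 0.63 · √(67/2) - 1.645
z_β = 0.63 · 5.788 - 1.645
z_β = 2.002

Power = Φ(z_β) = Φ(2.002) ≈ 0.977

Effect size d = 0.63 is medium by Cohen's convention (0.2/0.5/0.8).

Threshold: power ≥ 0.80 is conventionally adequate.
Power ≈ 0.98 → the study is adequately powered (power ≥ 0.80).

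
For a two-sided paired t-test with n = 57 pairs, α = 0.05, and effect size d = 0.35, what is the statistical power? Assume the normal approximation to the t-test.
Power ≈ 0.75

Power calculation (paired t-test, normal approximation):
z_β = d · √n - z_{α/2}
z_β = 0.35 · √57 - 1.960
z_β = 0.35 · 7.550 - 1.960
z_β = 0.682

Power = Φ(z_β) = Φ(0.682) ≈ 0.753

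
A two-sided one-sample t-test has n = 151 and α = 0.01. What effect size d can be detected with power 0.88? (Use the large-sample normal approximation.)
d ≈ 0.31

Minimum detectable effect (one-sample t-test, normal approximation):
d = (z_{α/2} + z_β) / √n
d = (2.576 + 1.175) / √151
d = 3.751 / 12.288
d ≈ 0.31

By Cohen's convention (0.2 small / 0.5 medium / 0.8 large): small effect.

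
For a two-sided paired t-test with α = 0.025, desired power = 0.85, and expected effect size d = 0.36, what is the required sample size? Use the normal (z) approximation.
n = 83 pairs

Sample size formula (paired t-test, normal approximation):
n = ((z_{α/2} + z_β) / d)²

z_{α/2} = 2.241 (for α = 0.025, two-sided)
z_β = 1.036 (for power = 0.85)
d = 0.36

n = ((2.241 + 1.036) / 0.36)²
n = (9.103)²
n ≈ 82.86
Round up to the next whole number: n = 83 pairs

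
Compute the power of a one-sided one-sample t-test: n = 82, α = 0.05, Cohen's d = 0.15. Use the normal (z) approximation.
Power ≈ 0.39

Power calculation (one-sample t-test, normal approximation):
z_β = d · √n - z_α
z_β = 0.15 · √82 - 1.645
z_β = 0.15 · 9.055 - 1.645
z_β = -0.287

Power = Φ(z_β) = Φ(-0.287) ≈ 0.387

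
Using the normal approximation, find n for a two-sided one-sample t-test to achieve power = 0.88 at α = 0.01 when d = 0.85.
n = 20

Sample size formula (one-sample t-test, normal approximation):
n = ((z_{α/2} + z_β) / d)²

z_{α/2} = 2.576 (for α = 0.01, two-sided)
z_β = 1.175 (for power = 0.88)
d = 0.85

n = ((2.576 + 1.175) / 0.85)²
n = (4.413)²
n ≈ 19.47
Round up to the next whole number: n = 20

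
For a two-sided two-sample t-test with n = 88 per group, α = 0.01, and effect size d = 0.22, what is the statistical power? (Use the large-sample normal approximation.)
Power ≈ 0.13

Power calculation (two-sample t-test, normal approximation):
z_β = d · √(n/2) - z_{α/2}
z_β = 0.22 · √(88/2) - 2.576
z_β = 0.22 · 6.633 - 2.576
z_β = -1.117

Power = Φ(z_β) = Φ(-1.117) ≈ 0.132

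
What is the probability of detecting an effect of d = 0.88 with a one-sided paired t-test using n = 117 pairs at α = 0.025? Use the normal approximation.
Power ≈ 1.00

Power calculation (paired t-test, normal approximation):
z_β = d · √n - z_α
z_β = 0.88 · √117 - 1.960
z_β = 0.88 · 10.817 - 1.960
z_β = 7.559

Power = Φ(z_β) = Φ(7.559) ≈ 1.000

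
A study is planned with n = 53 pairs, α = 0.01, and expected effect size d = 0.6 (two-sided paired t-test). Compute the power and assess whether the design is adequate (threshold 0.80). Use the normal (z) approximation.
Power ≈ 0.96; the study is adequately powered (power ≥ 0.80)

Power calculation (paired t-test, normal approximation):
z_β = d · √n - z_{α/2}
z_β = 0.6 · √53 - 2.576
z_β = 0.6 · 7.280 - 2.576
z_β = 1.792

Power = Φ(z_β) = Φ(1.792) ≈ 0.963

Effect size d = 0.6 is medium by Cohen's convention (0.2/0.5/0.8).

Threshold: power ≥ 0.80 is conventionally adequate.
Power ≈ 0.96 → the study is adequately powered (power ≥ 0.80).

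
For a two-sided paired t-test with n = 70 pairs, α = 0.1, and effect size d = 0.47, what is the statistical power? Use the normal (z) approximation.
Power ≈ 0.99

Power calculation (paired t-test, normal approximation):
z_β = d · √n - z_{α/2}
z_β = 0.47 · √70 - 1.645
z_β = 0.47 · 8.367 - 1.645
z_β = 2.287

Power = Φ(z_β) = Φ(2.287) ≈ 0.989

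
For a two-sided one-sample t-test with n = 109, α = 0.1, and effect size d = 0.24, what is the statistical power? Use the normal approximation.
Power ≈ 0.81

Power calculation (one-sample t-test, normal approximation):
z_β = d · √n - z_{α/2}
z_β = 0.24 · √109 - 1.645
z_β = 0.24 · 10.440 - 1.645
z_β = 0.861

Power = Φ(z_β) = Φ(0.861) ≈ 0.805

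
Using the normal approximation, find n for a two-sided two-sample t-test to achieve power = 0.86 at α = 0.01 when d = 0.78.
n = 44 per group

Sample size formula (two-sample t-test, normal approximation):
n = 2 · ((z_{α/2} + z_β) / d)²

z_{α/2} = 2.576 (for α = 0.01, two-sided)
z_β = 1.080 (for power = 0.86)
d = 0.78

n = 2 · ((2.576 + 1.080) / 0.78)²
n = 2 · (4.687)²
n ≈ 43.94
Round up to the next whole number: n = 44 per group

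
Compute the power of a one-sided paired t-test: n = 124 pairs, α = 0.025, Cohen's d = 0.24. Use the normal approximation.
Power ≈ 0.76

Power calculation (paired t-test, normal approximation):
z_β = d · √n - z_α
z_β = 0.24 · √124 - 1.960
z_β = 0.24 · 11.136 - 1.960
z_β = 0.713

Power = Φ(z_β) = Φ(0.713) ≈ 0.762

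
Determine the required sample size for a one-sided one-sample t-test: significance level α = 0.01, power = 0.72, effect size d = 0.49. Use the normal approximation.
n = 36

Sample size formula (one-sample t-test, normal approximation):
n = ((z_α + z_β) / d)²

z_α = 2.326 (for α = 0.01, one-sided)
z_β = 0.583 (for power = 0.72)
d = 0.49

n = ((2.326 + 0.583) / 0.49)²
n = (5.937)²
n ≈ 35.25
Round up to the next whole number: n = 36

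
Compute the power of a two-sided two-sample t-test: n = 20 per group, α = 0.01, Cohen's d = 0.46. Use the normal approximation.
Power ≈ 0.13

Power calculation (two-sample t-test, normal approximation):
z_β = d · √(n/2) - z_{α/2}
z_β = 0.46 · √(20/2) - 2.576
z_β = 0.46 · 3.162 - 2.576
z_β = -1.121

Power = Φ(z_β) = Φ(-1.121) ≈ 0.131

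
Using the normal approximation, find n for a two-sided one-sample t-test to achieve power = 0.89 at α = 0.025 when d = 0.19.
n = 334

Sample size formula (one-sample t-test, normal approximation):
n = ((z_{α/2} + z_β) / d)²

z_{α/2} = 2.241 (for α = 0.025, two-sided)
z_β = 1.227 (for power = 0.89)
d = 0.19

n = ((2.241 + 1.227) / 0.19)²
n = (18.253)²
n ≈ 333.17
Round up to the next whole number: n = 334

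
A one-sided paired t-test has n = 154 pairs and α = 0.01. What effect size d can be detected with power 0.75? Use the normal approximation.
d ≈ 0.24

Minimum detectable effect (paired t-test, normal approximation):
d = (z_α + z_β) / √n
d = (2.326 + 0.674) / √154
d = 3.001 / 12.410
d ≈ 0.24

By Cohen's convention (0.2 small / 0.5 medium / 0.8 large): small effect.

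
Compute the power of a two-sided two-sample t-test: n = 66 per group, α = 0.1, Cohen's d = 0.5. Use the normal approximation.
Power ≈ 0.89

Power calculation (two-sample t-test, normal approximation):
z_β = d · √(n/2) - z_{α/2}
z_β = 0.5 · √(66/2) - 1.645
z_β = 0.5 · 5.745 - 1.645
z_β = 1.227

Power = Φ(z_β) = Φ(1.227) ≈ 0.890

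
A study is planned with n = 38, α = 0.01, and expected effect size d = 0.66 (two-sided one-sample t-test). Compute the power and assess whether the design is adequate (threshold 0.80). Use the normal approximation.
Power ≈ 0.93; the study is adequately powered (power ≥ 0.80)

Power calculation (one-sample t-test, normal approximation):
z_β = d · √n - z_{α/2}
z_β = 0.66 · √38 - 2.576
z_β = 0.66 · 6.164 - 2.576
z_β = 1.493

Power = Φ(z_β) = Φ(1.493) ≈ 0.932

Effect size d = 0.66 is medium by Cohen's convention (0.2/0.5/0.8).

Threshold: power ≥ 0.80 is conventionally adequate.
Power ≈ 0.93 → the study is adequately powered (power ≥ 0.80).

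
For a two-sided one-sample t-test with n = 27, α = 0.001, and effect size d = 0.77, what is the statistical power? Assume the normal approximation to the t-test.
Power ≈ 0.76

Power calculation (one-sample t-test, normal approximation):
z_β = d · √n - z_{α/2}
z_β = 0.77 · √27 - 3.291
z_β = 0.77 · 5.196 - 3.291
z_β = 0.711

Power = Φ(z_β) = Φ(0.711) ≈ 0.761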